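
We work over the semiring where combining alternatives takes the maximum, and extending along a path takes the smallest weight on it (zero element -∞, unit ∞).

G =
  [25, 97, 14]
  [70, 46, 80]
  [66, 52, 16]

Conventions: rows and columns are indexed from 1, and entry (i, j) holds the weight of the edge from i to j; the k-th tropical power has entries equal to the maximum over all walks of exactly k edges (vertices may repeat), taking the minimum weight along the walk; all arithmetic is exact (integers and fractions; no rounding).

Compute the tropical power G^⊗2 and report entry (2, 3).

G^⊗2:
  [70, 46, 80]
  [66, 70, 46]
  [52, 66, 52]
Key observation: the optimum is the walk 2->2->3, with weight 46 min 80 = 46.
Optimal value attained by: walk 2->2->3.
Answer: (G^⊗2)[2][3] = 46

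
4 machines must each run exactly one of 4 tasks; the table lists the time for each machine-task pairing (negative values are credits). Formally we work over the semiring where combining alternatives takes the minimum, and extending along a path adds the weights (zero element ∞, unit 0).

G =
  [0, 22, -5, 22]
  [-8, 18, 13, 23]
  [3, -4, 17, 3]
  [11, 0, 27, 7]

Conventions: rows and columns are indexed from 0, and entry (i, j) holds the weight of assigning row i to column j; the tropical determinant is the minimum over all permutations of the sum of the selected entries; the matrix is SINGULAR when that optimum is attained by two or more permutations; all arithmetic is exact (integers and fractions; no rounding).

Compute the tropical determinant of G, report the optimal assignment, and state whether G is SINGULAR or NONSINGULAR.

σ = (0, 1, 2, 3): 0 + 18 + 17 + 7 = 42
σ = (0, 1, 3, 2): 0 + 18 + 3 + 27 = 48
σ = (0, 2, 1, 3): 0 + 13 + (-4) + 7 = 16
σ = (0, 2, 3, 1): 0 + 13 + 3 + 0 = 16
σ = (0, 3, 1, 2): 0 + 23 + (-4) + 27 = 46
σ = (0, 3, 2, 1): 0 + 23 + 17 + 0 = 40
σ = (1, 0, 2, 3): 22 + (-8) + 17 + 7 = 38
σ = (1, 0, 3, 2): 22 + (-8) + 3 + 27 = 44
σ = (1, 2, 0, 3): 22 + 13 + 3 + 7 = 45
σ = (1, 2, 3, 0): 22 + 13 + 3 + 11 = 49
σ = (1, 3, 0, 2): 22 + 23 + 3 + 27 = 75
σ = (1, 3, 2, 0): 22 + 23 + 17 + 11 = 73
σ = (2, 0, 1, 3): (-5) + (-8) + (-4) + 7 = -10
σ = (2, 0, 3, 1): (-5) + (-8) + 3 + 0 = -10
σ = (2, 1, 0, 3): (-5) + 18 + 3 + 7 = 23
σ = (2, 1, 3, 0): (-5) + 18 + 3 + 11 = 27
σ = (2, 3, 0, 1): (-5) + 23 + 3 + 0 = 21
σ = (2, 3, 1, 0): (-5) + 23 + (-4) + 11 = 25
σ = (3, 0, 1, 2): 22 + (-8) + (-4) + 27 = 37
σ = (3, 0, 2, 1): 22 + (-8) + 17 + 0 = 31
σ = (3, 1, 0, 2): 22 + 18 + 3 + 27 = 70
σ = (3, 1, 2, 0): 22 + 18 + 17 + 11 = 68
σ = (3, 2, 0, 1): 22 + 13 + 3 + 0 = 38
σ = (3, 2, 1, 0): 22 + 13 + (-4) + 11 = 42
Optimal value attained by: σ = (2, 0, 1, 3).
Answer: det⊕(G) = -10; verdict: SINGULAR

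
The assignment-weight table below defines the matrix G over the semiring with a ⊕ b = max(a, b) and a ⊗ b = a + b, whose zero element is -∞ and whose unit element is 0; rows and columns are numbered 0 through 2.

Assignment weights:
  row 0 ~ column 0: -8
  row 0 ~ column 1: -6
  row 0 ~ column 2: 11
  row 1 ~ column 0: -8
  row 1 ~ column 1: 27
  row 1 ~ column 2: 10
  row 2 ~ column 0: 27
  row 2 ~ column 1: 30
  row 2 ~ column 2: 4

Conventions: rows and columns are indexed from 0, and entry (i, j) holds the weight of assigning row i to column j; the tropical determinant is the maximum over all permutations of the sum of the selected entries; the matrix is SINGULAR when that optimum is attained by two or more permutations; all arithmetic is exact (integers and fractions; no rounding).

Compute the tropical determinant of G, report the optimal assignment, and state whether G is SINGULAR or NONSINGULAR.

σ = (0, 1, 2): (-8) + 27 + 4 = 23
σ = (0, 2, 1): (-8) + 10 + 30 = 32
σ = (1, 0, 2): (-6) + (-8) + 4 = -10
σ = (1, 2, 0): (-6) + 10 + 27 = 31
σ = (2, 0, 1): 11 + (-8) + 30 = 33
σ = (2, 1, 0): 11 + 27 + 27 = 65
Optimal value attained by: σ = (2, 1, 0).
Answer: det⊕(G) = 65; verdict: NONSINGULAR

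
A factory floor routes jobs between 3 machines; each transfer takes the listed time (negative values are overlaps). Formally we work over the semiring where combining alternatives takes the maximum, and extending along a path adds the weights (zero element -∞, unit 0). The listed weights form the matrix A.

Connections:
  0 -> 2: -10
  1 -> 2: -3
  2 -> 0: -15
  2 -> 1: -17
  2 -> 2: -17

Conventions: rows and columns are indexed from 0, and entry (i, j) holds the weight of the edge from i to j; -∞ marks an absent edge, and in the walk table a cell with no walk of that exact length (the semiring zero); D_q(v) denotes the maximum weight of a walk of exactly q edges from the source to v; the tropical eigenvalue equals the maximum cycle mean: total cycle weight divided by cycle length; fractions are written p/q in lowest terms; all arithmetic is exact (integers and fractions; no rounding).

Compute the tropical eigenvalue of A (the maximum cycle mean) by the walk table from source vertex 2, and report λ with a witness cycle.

q=0: [-∞, -∞, 0]
q=1: [-15, -17, -17]
q=2: [-32, -34, -20]
q=3: [-35, -37, -37]
Optimal cycle mean attained by: cycle 1->2->1, total (-3) + (-17), length 2.
Answer: λ = -10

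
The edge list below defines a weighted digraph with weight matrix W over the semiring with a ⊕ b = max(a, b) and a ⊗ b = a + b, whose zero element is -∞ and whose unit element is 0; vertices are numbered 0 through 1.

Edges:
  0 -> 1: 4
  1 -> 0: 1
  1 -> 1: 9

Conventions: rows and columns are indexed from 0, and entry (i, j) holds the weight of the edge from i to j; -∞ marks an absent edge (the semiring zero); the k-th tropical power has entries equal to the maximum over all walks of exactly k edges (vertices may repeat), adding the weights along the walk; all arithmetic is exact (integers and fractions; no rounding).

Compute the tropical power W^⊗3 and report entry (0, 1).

W^⊗2:
  [5, 13]
  [10, 18]
W^⊗3:
  [14, 22]
  [19, 27]
Key observation: the optimum is the walk 0->1->1->1, with weight 4 + 9 + 9 = 22.
Optimal value attained by: walk 0->1->1->1.
Answer: (W^⊗3)[0][1] = 22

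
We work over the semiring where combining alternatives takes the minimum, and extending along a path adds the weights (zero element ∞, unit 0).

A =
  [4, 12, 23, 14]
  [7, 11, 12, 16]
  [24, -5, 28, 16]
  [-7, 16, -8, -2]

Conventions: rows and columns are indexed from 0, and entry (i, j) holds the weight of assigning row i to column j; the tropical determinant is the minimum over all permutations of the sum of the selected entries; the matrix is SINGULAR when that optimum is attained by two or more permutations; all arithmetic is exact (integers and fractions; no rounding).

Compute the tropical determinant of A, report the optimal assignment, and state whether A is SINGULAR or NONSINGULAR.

σ = (0, 1, 2, 3): 4 + 11 + 28 + (-2) = 41
σ = (0, 1, 3, 2): 4 + 11 + 16 + (-8) = 23
σ = (0, 2, 1, 3): 4 + 12 + (-5) + (-2) = 9
σ = (0, 2, 3, 1): 4 + 12 + 16 + 16 = 48
σ = (0, 3, 1, 2): 4 + 16 + (-5) + (-8) = 7
σ = (0, 3, 2, 1): 4 + 16 + 28 + 16 = 64
σ = (1, 0, 2, 3): 12 + 7 + 28 + (-2) = 45
σ = (1, 0, 3, 2): 12 + 7 + 16 + (-8) = 27
σ = (1, 2, 0, 3): 12 + 12 + 24 + (-2) = 46
σ = (1, 2, 3, 0): 12 + 12 + 16 + (-7) = 33
σ = (1, 3, 0, 2): 12 + 16 + 24 + (-8) = 44
σ = (1, 3, 2, 0): 12 + 16 + 28 + (-7) = 49
σ = (2, 0, 1, 3): 23 + 7 + (-5) + (-2) = 23
σ = (2, 0, 3, 1): 23 + 7 + 16 + 16 = 62
σ = (2, 1, 0, 3): 23 + 11 + 24 + (-2) = 56
σ = (2, 1, 3, 0): 23 + 11 + 16 + (-7) = 43
σ = (2, 3, 0, 1): 23 + 16 + 24 + 16 = 79
σ = (2, 3, 1, 0): 23 + 16 + (-5) + (-7) = 27
σ = (3, 0, 1, 2): 14 + 7 + (-5) + (-8) = 8
σ = (3, 0, 2, 1): 14 + 7 + 28 + 16 = 65
σ = (3, 1, 0, 2): 14 + 11 + 24 + (-8) = 41
σ = (3, 1, 2, 0): 14 + 11 + 28 + (-7) = 46
σ = (3, 2, 0, 1): 14 + 12 + 24 + 16 = 66
σ = (3, 2, 1, 0): 14 + 12 + (-5) + (-7) = 14
Optimal value attained by: σ = (0, 3, 1, 2).
Answer: det⊕(A) = 7; verdict: NONSINGULAR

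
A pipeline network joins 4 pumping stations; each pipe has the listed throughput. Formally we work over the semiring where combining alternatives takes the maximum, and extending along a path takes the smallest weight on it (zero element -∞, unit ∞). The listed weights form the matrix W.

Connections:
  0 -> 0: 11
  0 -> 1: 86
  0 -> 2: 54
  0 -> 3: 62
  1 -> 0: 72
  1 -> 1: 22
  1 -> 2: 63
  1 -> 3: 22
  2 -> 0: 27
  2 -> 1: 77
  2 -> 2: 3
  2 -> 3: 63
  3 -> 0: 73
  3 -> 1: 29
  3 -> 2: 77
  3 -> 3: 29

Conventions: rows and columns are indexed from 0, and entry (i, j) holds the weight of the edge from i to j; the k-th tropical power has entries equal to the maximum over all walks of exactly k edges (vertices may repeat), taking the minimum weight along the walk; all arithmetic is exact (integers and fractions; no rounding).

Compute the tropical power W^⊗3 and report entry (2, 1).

W^⊗2:
  [72, 54, 63, 54]
  [27, 72, 54, 63]
  [72, 29, 63, 29]
  [29, 77, 54, 63]
W^⊗3:
  [54, 72, 54, 63]
  [72, 54, 63, 54]
  [29, 72, 54, 63]
  [72, 54, 63, 54]
Key observation: the optimum is the walk 2->1->0->1, with weight 77 min 72 min 86 = 72.
Optimal value attained by: walk 2->1->0->1.
Answer: (W^⊗3)[2][1] = 72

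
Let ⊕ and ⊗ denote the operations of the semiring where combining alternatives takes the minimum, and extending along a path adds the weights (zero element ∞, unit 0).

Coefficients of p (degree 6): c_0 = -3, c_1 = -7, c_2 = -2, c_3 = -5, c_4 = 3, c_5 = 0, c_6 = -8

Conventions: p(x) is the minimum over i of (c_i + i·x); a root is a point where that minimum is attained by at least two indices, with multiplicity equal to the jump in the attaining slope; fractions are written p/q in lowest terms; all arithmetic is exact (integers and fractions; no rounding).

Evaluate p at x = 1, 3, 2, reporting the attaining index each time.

p(1) = min(-3+0·1=-3, -7+1·1=-6, -2+2·1=0, -5+3·1=-2, 3+4·1=7, 0+5·1=5, -8+6·1=-2) = -6 (attained by i=1)
p(3) = min(-3+0·3=-3, -7+1·3=-4, -2+2·3=4, -5+3·3=4, 3+4·3=15, 0+5·3=15, -8+6·3=10) = -4 (attained by i=1)
p(2) = min(-3+0·2=-3, -7+1·2=-5, -2+2·2=2, -5+3·2=1, 3+4·2=11, 0+5·2=10, -8+6·2=4) = -5 (attained by i=1)
Answer: p(1) = -6; p(3) = -4; p(2) = -5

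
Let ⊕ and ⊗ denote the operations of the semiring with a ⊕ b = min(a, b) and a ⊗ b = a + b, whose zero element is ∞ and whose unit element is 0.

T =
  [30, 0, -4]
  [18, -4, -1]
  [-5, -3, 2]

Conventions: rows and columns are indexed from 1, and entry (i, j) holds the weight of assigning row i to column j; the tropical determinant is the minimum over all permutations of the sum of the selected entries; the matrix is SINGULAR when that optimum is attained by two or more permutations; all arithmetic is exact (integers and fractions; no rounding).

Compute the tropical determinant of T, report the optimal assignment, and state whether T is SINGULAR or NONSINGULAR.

σ = (1, 2, 3): 30 + (-4) + 2 = 28
σ = (1, 3, 2): 30 + (-1) + (-3) = 26
σ = (2, 1, 3): 0 + 18 + 2 = 20
σ = (2, 3, 1): 0 + (-1) + (-5) = -6
σ = (3, 1, 2): (-4) + 18 + (-3) = 11
σ = (3, 2, 1): (-4) + (-4) + (-5) = -13
Optimal value attained by: σ = (3, 2, 1).
Answer: det⊕(T) = -13; verdict: NONSINGULAR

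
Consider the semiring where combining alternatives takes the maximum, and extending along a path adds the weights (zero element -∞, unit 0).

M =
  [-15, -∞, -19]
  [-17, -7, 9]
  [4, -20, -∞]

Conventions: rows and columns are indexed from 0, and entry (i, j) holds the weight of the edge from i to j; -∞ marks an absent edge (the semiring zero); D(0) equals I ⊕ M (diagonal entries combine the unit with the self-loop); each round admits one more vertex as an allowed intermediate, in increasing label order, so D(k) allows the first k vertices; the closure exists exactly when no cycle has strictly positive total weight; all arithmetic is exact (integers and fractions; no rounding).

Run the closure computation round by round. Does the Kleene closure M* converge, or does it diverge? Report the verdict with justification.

D(0):
  [0, -∞, -19]
  [-17, 0, 9]
  [4, -20, 0]
D(1):
  [0, -∞, -19]
  [-17, 0, 9]
  [4, -20, 0]
D(2):
  [0, -∞, -19]
  [-17, 0, 9]
  [4, -20, 0]
D(3):
  [0, -39, -19]
  [13, 0, 9]
  [4, -20, 0]
Key observation: every diagonal entry stays at the unit through all rounds, so no improving cycle exists.
Answer: CONVERGES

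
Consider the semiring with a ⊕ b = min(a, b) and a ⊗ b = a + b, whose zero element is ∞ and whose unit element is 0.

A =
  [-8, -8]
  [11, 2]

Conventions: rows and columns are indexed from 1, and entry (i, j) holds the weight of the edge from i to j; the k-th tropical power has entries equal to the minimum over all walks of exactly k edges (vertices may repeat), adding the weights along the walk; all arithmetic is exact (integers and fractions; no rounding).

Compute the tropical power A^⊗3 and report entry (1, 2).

A^⊗2:
  [-16, -16]
  [3, 3]
A^⊗3:
  [-24, -24]
  [-5, -5]
Key observation: the optimum is the walk 1->1->1->2, with weight (-8) + (-8) + (-8) = -24.
Optimal value attained by: walk 1->1->1->2.
Answer: (A^⊗3)[1][2] = -24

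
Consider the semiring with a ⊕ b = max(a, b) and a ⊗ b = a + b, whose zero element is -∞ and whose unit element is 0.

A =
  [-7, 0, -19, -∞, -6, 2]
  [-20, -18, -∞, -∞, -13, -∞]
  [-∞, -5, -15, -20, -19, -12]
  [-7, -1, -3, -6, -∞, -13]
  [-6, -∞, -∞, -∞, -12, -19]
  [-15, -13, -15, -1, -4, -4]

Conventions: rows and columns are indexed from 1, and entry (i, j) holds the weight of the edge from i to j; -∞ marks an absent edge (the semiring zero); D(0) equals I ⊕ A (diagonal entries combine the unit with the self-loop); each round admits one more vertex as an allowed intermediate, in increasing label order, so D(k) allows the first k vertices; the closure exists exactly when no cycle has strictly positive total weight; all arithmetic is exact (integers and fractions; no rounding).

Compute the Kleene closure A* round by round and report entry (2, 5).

D(0):
  [0, 0, -19, -∞, -6, 2]
  [-20, 0, -∞, -∞, -13, -∞]
  [-∞, -5, 0, -20, -19, -12]
  [-7, -1, -3, 0, -∞, -13]
  [-6, -∞, -∞, -∞, 0, -19]
  [-15, -13, -15, -1, -4, 0]
D(1):
  [0, 0, -19, -∞, -6, 2]
  [-20, 0, -39, -∞, -13, -18]
  [-∞, -5, 0, -20, -19, -12]
  [-7, -1, -3, 0, -13, -5]
  [-6, -6, -25, -∞, 0, -4]
  [-15, -13, -15, -1, -4, 0]
D(2):
  [0, 0, -19, -∞, -6, 2]
  [-20, 0, -39, -∞, -13, -18]
  [-25, -5, 0, -20, -18, -12]
  [-7, -1, -3, 0, -13, -5]
  [-6, -6, -25, -∞, 0, -4]
  [-15, -13, -15, -1, -4, 0]
D(3):
  [0, 0, -19, -39, -6, 2]
  [-20, 0, -39, -59, -13, -18]
  [-25, -5, 0, -20, -18, -12]
  [-7, -1, -3, 0, -13, -5]
  [-6, -6, -25, -45, 0, -4]
  [-15, -13, -15, -1, -4, 0]
D(4):
  [0, 0, -19, -39, -6, 2]
  [-20, 0, -39, -59, -13, -18]
  [-25, -5, 0, -20, -18, -12]
  [-7, -1, -3, 0, -13, -5]
  [-6, -6, -25, -45, 0, -4]
  [-8, -2, -4, -1, -4, 0]
D(5):
  [0, 0, -19, -39, -6, 2]
  [-19, 0, -38, -58, -13, -17]
  [-24, -5, 0, -20, -18, -12]
  [-7, -1, -3, 0, -13, -5]
  [-6, -6, -25, -45, 0, -4]
  [-8, -2, -4, -1, -4, 0]
D(6):
  [0, 0, -2, 1, -2, 2]
  [-19, 0, -21, -18, -13, -17]
  [-20, -5, 0, -13, -16, -12]
  [-7, -1, -3, 0, -9, -5]
  [-6, -6, -8, -5, 0, -4]
  [-8, -2, -4, -1, -4, 0]
Answer: A*[2][5] = -13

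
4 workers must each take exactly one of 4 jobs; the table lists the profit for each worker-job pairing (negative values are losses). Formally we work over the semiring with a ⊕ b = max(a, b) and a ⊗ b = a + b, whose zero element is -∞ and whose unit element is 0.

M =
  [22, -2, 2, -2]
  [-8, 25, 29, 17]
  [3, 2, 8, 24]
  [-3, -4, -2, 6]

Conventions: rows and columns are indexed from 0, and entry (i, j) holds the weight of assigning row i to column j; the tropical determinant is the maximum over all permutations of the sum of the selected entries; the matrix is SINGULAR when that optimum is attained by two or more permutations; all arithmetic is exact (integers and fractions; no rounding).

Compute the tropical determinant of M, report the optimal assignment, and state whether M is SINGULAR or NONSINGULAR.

σ = (0, 1, 2, 3): 22 + 25 + 8 + 6 = 61
σ = (0, 1, 3, 2): 22 + 25 + 24 + (-2) = 69
σ = (0, 2, 1, 3): 22 + 29 + 2 + 6 = 59
σ = (0, 2, 3, 1): 22 + 29 + 24 + (-4) = 71
σ = (0, 3, 1, 2): 22 + 17 + 2 + (-2) = 39
σ = (0, 3, 2, 1): 22 + 17 + 8 + (-4) = 43
σ = (1, 0, 2, 3): (-2) + (-8) + 8 + 6 = 4
σ = (1, 0, 3, 2): (-2) + (-8) + 24 + (-2) = 12
σ = (1, 2, 0, 3): (-2) + 29 + 3 + 6 = 36
σ = (1, 2, 3, 0): (-2) + 29 + 24 + (-3) = 48
σ = (1, 3, 0, 2): (-2) + 17 + 3 + (-2) = 16
σ = (1, 3, 2, 0): (-2) + 17 + 8 + (-3) = 20
σ = (2, 0, 1, 3): 2 + (-8) + 2 + 6 = 2
σ = (2, 0, 3, 1): 2 + (-8) + 24 + (-4) = 14
σ = (2, 1, 0, 3): 2 + 25 + 3 + 6 = 36
σ = (2, 1, 3, 0): 2 + 25 + 24 + (-3) = 48
σ = (2, 3, 0, 1): 2 + 17 + 3 + (-4) = 18
σ = (2, 3, 1, 0): 2 + 17 + 2 + (-3) = 18
σ = (3, 0, 1, 2): (-2) + (-8) + 2 + (-2) = -10
σ = (3, 0, 2, 1): (-2) + (-8) + 8 + (-4) = -6
σ = (3, 1, 0, 2): (-2) + 25 + 3 + (-2) = 24
σ = (3, 1, 2, 0): (-2) + 25 + 8 + (-3) = 28
σ = (3, 2, 0, 1): (-2) + 29 + 3 + (-4) = 26
σ = (3, 2, 1, 0): (-2) + 29 + 2 + (-3) = 26
Optimal value attained by: σ = (0, 2, 3, 1).
Answer: det⊕(M) = 71; verdict: NONSINGULAR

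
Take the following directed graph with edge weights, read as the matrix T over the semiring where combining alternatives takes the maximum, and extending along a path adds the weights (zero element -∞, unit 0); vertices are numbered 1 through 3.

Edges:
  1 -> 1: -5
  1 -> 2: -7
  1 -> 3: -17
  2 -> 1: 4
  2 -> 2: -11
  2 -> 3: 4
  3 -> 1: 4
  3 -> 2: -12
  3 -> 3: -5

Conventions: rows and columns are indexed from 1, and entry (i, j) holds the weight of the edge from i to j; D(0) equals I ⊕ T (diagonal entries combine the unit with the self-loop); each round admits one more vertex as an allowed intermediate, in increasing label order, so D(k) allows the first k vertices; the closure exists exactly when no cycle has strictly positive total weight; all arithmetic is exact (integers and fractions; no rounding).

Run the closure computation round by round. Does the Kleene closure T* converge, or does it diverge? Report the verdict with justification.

D(0):
  [0, -7, -17]
  [4, 0, 4]
  [4, -12, 0]
D(1):
  [0, -7, -17]
  [4, 0, 4]
  [4, -3, 0]
Detection: at round 2, diagonal entry (3, 3) turns strictly positive.
Key observation: the cycle 3->1->2->3 has total weight 4 + (-7) + 4, which is strictly positive.
Answer: DIVERGES — positive cycle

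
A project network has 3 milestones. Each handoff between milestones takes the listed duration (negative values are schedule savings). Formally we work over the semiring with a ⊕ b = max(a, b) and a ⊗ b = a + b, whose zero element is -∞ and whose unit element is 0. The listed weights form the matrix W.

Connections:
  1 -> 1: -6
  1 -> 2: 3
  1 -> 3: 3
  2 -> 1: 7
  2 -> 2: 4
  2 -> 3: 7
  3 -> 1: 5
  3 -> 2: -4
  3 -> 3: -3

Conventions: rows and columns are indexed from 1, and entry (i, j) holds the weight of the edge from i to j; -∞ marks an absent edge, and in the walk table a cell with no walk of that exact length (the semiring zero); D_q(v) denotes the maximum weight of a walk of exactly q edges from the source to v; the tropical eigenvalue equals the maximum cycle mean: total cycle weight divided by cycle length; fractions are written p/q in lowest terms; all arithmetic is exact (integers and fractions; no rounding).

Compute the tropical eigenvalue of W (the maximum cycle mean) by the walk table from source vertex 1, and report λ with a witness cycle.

q=0: [0, -∞, -∞]
q=1: [-6, 3, 3]
q=2: [10, 7, 10]
q=3: [15, 13, 14]
Optimal cycle mean attained by: cycle 1->2->1, total 3 + 7, length 2.
Answer: λ = 5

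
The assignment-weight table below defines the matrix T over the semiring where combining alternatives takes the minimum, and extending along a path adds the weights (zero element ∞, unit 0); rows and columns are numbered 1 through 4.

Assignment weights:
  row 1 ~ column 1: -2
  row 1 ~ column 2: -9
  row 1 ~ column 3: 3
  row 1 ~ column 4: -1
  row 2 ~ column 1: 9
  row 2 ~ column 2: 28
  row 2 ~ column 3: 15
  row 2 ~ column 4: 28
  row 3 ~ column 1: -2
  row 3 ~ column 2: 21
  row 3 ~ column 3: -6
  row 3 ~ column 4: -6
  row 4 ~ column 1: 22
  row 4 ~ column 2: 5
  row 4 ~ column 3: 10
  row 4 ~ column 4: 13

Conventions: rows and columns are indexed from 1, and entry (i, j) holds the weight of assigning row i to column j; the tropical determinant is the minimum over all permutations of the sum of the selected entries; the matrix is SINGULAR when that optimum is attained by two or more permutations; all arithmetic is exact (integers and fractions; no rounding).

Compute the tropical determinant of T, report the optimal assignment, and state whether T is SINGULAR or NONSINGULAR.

σ = (1, 2, 3, 4): (-2) + 28 + (-6) + 13 = 33
σ = (1, 2, 4, 3): (-2) + 28 + (-6) + 10 = 30
σ = (1, 3, 2, 4): (-2) + 15 + 21 + 13 = 47
σ = (1, 3, 4, 2): (-2) + 15 + (-6) + 5 = 12
σ = (1, 4, 2, 3): (-2) + 28 + 21 + 10 = 57
σ = (1, 4, 3, 2): (-2) + 28 + (-6) + 5 = 25
σ = (2, 1, 3, 4): (-9) + 9 + (-6) + 13 = 7
σ = (2, 1, 4, 3): (-9) + 9 + (-6) + 10 = 4
σ = (2, 3, 1, 4): (-9) + 15 + (-2) + 13 = 17
σ = (2, 3, 4, 1): (-9) + 15 + (-6) + 22 = 22
σ = (2, 4, 1, 3): (-9) + 28 + (-2) + 10 = 27
σ = (2, 4, 3, 1): (-9) + 28 + (-6) + 22 = 35
σ = (3, 1, 2, 4): 3 + 9 + 21 + 13 = 46
σ = (3, 1, 4, 2): 3 + 9 + (-6) + 5 = 11
σ = (3, 2, 1, 4): 3 + 28 + (-2) + 13 = 42
σ = (3, 2, 4, 1): 3 + 28 + (-6) + 22 = 47
σ = (3, 4, 1, 2): 3 + 28 + (-2) + 5 = 34
σ = (3, 4, 2, 1): 3 + 28 + 21 + 22 = 74
σ = (4, 1, 2, 3): (-1) + 9 + 21 + 10 = 39
σ = (4, 1, 3, 2): (-1) + 9 + (-6) + 5 = 7
σ = (4, 2, 1, 3): (-1) + 28 + (-2) + 10 = 35
σ = (4, 2, 3, 1): (-1) + 28 + (-6) + 22 = 43
σ = (4, 3, 1, 2): (-1) + 15 + (-2) + 5 = 17
σ = (4, 3, 2, 1): (-1) + 15 + 21 + 22 = 57
Optimal value attained by: σ = (2, 1, 4, 3).
Answer: det⊕(T) = 4; verdict: NONSINGULAR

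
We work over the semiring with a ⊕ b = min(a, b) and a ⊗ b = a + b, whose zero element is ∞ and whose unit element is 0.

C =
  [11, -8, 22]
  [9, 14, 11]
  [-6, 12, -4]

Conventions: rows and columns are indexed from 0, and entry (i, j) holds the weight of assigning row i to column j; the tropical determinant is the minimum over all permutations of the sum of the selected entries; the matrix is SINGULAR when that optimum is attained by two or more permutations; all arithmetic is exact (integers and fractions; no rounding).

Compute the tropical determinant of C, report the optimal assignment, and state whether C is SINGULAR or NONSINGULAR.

σ = (0, 1, 2): 11 + 14 + (-4) = 21
σ = (0, 2, 1): 11 + 11 + 12 = 34
σ = (1, 0, 2): (-8) + 9 + (-4) = -3
σ = (1, 2, 0): (-8) + 11 + (-6) = -3
σ = (2, 0, 1): 22 + 9 + 12 = 43
σ = (2, 1, 0): 22 + 14 + (-6) = 30
Optimal value attained by: σ = (1, 0, 2).
Answer: det⊕(C) = -3; verdict: SINGULAR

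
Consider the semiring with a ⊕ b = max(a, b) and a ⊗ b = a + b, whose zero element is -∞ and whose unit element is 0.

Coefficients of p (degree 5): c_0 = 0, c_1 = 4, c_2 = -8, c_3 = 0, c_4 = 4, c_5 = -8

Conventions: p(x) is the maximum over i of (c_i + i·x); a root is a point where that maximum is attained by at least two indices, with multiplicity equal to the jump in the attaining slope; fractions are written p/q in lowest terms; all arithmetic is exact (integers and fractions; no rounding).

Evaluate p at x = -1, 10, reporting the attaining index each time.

p(-1) = max(0+0·(-1)=0, 4+1·(-1)=3, -8+2·(-1)=-10, 0+3·(-1)=-3, 4+4·(-1)=0, -8+5·(-1)=-13) = 3 (attained by i=1)
p(10) = max(0+0·10=0, 4+1·10=14, -8+2·10=12, 0+3·10=30, 4+4·10=44, -8+5·10=42) = 44 (attained by i=4)
Answer: p(-1) = 3; p(10) = 44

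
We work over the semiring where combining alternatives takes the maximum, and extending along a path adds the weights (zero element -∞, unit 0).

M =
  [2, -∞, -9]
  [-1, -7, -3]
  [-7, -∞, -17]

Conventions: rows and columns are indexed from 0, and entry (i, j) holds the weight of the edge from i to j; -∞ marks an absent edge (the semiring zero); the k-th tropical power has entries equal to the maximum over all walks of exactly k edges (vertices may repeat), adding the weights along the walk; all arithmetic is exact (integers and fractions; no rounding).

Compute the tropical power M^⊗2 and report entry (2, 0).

M^⊗2:
  [4, -∞, -7]
  [1, -14, -10]
  [-5, -∞, -16]
Key observation: the optimum is the walk 2->0->0, with weight (-7) + 2 = -5.
Optimal value attained by: walk 2->0->0.
Answer: (M^⊗2)[2][0] = -5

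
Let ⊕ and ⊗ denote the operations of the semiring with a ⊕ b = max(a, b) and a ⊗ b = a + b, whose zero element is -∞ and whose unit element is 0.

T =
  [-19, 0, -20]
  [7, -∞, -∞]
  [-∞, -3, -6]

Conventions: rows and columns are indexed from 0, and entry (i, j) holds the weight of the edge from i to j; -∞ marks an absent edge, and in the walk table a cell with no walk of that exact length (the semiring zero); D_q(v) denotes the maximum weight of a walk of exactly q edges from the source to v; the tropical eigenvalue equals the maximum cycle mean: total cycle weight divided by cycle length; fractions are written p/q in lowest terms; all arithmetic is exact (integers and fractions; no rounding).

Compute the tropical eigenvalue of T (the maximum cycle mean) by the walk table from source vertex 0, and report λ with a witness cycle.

q=0: [0, -∞, -∞]
q=1: [-19, 0, -20]
q=2: [7, -19, -26]
q=3: [-12, 7, -13]
Optimal cycle mean attained by: cycle 0->1->0, total 0 + 7, length 2.
Answer: λ = 7/2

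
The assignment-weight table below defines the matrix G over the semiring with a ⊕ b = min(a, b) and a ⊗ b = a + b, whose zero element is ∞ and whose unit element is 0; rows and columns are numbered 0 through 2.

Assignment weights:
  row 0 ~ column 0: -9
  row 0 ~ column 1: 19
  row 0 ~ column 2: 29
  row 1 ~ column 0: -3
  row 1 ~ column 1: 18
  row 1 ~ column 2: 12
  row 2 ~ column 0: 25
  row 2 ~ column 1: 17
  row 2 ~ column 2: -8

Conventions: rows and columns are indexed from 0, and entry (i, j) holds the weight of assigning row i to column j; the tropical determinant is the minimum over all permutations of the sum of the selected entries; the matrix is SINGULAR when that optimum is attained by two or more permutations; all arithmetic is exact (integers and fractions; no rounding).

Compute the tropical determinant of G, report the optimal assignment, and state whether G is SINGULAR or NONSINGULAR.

σ = (0, 1, 2): (-9) + 18 + (-8) = 1
σ = (0, 2, 1): (-9) + 12 + 17 = 20
σ = (1, 0, 2): 19 + (-3) + (-8) = 8
σ = (1, 2, 0): 19 + 12 + 25 = 56
σ = (2, 0, 1): 29 + (-3) + 17 = 43
σ = (2, 1, 0): 29 + 18 + 25 = 72
Optimal value attained by: σ = (0, 1, 2).
Answer: det⊕(G) = 1; verdict: NONSINGULAR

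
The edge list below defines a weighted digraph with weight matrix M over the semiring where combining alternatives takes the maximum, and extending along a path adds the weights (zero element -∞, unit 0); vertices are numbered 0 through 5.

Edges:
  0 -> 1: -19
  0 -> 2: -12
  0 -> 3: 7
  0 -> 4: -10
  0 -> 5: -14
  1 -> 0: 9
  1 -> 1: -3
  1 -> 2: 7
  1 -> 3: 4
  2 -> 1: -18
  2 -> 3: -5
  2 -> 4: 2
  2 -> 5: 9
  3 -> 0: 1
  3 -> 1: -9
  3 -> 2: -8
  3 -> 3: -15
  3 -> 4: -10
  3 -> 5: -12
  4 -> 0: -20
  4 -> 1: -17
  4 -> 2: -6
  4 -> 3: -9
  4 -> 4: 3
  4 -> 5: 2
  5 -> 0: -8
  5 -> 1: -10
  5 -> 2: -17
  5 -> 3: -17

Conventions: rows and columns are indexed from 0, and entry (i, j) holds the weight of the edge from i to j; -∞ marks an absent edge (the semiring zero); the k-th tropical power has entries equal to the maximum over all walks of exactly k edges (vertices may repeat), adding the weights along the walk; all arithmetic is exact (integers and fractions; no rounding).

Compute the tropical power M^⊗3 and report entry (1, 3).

M^⊗2:
  [8, -2, -1, -8, -3, -3]
  [6, -5, 4, 16, 9, 16]
  [1, -1, -4, -7, 5, 4]
  [0, -12, -2, 8, -6, 1]
  [-6, -8, -3, -6, 6, 5]
  [-1, -13, -3, -1, -15, -8]
M^⊗3:
  [7, -5, 5, 15, 1, 8]
  [17, 7, 8, 13, 12, 13]
  [8, -4, 6, 8, 8, 7]
  [9, -1, 0, 7, 0, 7]
  [1, -5, 0, 1, 9, 8]
  [0, -10, -6, 6, -1, 6]
Key observation: the optimum is the walk 1->1->0->3, with weight (-3) + 9 + 7 = 13.
Optimal value attained by: walk 1->1->0->3.
Answer: (M^⊗3)[1][3] = 13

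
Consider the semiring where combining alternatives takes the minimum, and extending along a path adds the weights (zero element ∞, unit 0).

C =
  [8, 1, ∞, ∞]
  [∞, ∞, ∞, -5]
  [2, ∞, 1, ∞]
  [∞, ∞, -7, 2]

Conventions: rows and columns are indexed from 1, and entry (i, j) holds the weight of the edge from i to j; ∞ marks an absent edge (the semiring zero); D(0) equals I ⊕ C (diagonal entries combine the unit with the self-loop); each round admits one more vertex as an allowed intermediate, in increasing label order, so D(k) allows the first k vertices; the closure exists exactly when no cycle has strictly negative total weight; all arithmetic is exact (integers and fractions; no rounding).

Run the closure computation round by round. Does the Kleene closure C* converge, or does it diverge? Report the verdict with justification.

D(0):
  [0, 1, ∞, ∞]
  [∞, 0, ∞, -5]
  [2, ∞, 0, ∞]
  [∞, ∞, -7, 0]
D(1):
  [0, 1, ∞, ∞]
  [∞, 0, ∞, -5]
  [2, 3, 0, ∞]
  [∞, ∞, -7, 0]
D(2):
  [0, 1, ∞, -4]
  [∞, 0, ∞, -5]
  [2, 3, 0, -2]
  [∞, ∞, -7, 0]
Detection: at round 3, diagonal entry (4, 4) turns strictly negative.
Key observation: the cycle 4->3->1->2->4 has total weight (-7) + 2 + 1 + (-5), which is strictly negative.
Answer: DIVERGES — negative cycle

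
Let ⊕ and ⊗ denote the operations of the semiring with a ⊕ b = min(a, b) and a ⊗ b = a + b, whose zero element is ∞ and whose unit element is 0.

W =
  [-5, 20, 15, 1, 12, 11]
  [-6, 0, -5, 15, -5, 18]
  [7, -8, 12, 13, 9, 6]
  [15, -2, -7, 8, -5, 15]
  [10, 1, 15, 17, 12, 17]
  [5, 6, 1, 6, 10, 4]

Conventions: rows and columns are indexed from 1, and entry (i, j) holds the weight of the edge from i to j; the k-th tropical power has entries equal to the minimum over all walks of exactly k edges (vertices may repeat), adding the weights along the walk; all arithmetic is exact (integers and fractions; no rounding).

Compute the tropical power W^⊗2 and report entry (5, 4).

W^⊗2:
  [-10, -1, -6, -4, -4, 6]
  [-11, -13, -5, -5, -5, 1]
  [-14, -8, -13, 7, -13, 10]
  [-8, -15, -7, 6, -7, -1]
  [-5, 1, -4, 11, -4, 19]
  [0, -7, -1, 6, 1, 7]
Key observation: the optimum is the walk 5->1->4, with weight 10 + 1 = 11.
Optimal value attained by: walk 5->1->4.
Answer: (W^⊗2)[5][4] = 11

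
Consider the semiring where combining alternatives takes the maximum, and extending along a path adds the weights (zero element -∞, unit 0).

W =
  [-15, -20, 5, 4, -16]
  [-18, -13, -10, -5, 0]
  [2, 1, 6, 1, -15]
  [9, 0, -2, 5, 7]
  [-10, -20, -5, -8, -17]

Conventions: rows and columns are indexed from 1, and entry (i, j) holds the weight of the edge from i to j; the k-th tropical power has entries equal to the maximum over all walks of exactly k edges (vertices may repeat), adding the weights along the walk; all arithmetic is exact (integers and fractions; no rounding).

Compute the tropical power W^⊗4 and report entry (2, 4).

W^⊗2:
  [13, 6, 11, 9, 11]
  [4, -5, -4, 0, 2]
  [10, 7, 12, 7, 8]
  [14, 5, 14, 13, 12]
  [1, -4, 1, -3, -1]
W^⊗3:
  [18, 12, 18, 17, 16]
  [9, 0, 9, 8, 7]
  [16, 13, 18, 14, 14]
  [22, 15, 20, 18, 20]
  [6, 2, 7, 5, 4]
W^⊗4:
  [26, 19, 24, 22, 24]
  [17, 10, 15, 13, 15]
  [23, 19, 24, 20, 21]
  [27, 21, 27, 26, 25]
  [14, 8, 13, 10, 12]
Key observation: the optimum is the walk 2->4->1->4->4, with weight (-5) + 9 + 4 + 5 = 13.
Optimal value attained by: walk 2->4->1->4->4.
Answer: (W^⊗4)[2][4] = 13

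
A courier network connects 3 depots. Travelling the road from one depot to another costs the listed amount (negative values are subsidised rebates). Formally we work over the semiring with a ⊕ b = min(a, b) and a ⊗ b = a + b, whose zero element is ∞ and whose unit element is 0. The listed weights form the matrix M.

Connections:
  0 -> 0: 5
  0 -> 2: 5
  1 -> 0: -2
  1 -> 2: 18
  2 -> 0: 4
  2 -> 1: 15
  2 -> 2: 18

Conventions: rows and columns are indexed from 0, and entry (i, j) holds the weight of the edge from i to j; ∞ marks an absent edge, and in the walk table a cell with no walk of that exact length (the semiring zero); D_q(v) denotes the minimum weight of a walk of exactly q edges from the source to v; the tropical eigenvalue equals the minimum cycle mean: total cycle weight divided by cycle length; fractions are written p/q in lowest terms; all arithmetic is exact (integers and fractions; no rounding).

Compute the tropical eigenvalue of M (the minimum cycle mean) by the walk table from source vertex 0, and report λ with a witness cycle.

q=0: [0, ∞, ∞]
q=1: [5, ∞, 5]
q=2: [9, 20, 10]
q=3: [14, 25, 14]
Optimal cycle mean attained by: cycle 0->2->0, total 5 + 4, length 2.
Answer: λ = 9/2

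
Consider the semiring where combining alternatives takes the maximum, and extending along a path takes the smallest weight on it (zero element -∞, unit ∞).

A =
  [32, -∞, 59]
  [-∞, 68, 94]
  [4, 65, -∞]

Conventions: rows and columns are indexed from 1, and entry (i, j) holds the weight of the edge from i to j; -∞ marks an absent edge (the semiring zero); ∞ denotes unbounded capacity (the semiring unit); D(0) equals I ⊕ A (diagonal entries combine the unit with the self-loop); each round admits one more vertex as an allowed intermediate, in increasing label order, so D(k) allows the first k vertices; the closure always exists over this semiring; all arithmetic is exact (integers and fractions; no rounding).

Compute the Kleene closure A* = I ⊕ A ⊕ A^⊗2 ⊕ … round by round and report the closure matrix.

D(0):
  [∞, -∞, 59]
  [-∞, ∞, 94]
  [4, 65, ∞]
D(1):
  [∞, -∞, 59]
  [-∞, ∞, 94]
  [4, 65, ∞]
D(2):
  [∞, -∞, 59]
  [-∞, ∞, 94]
  [4, 65, ∞]
D(3):
  [∞, 59, 59]
  [4, ∞, 94]
  [4, 65, ∞]
Answer: A* = [[∞, 59, 59], [4, ∞, 94], [4, 65, ∞]]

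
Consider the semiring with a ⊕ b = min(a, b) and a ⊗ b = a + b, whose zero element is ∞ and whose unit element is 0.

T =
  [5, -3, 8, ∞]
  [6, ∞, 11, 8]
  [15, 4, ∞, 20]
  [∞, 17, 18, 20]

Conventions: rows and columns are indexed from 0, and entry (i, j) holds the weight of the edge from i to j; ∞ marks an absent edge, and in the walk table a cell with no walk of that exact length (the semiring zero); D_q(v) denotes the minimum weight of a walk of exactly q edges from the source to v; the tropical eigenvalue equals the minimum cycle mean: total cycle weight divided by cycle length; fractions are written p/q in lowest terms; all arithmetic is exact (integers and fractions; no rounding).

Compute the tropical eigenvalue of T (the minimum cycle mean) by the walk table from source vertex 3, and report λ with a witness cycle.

q=0: [∞, ∞, ∞, 0]
q=1: [∞, 17, 18, 20]
q=2: [23, 22, 28, 25]
q=3: [28, 20, 31, 30]
q=4: [26, 25, 31, 28]
Optimal cycle mean attained by: cycle 0->1->0, total (-3) + 6, length 2.
Answer: λ = 3/2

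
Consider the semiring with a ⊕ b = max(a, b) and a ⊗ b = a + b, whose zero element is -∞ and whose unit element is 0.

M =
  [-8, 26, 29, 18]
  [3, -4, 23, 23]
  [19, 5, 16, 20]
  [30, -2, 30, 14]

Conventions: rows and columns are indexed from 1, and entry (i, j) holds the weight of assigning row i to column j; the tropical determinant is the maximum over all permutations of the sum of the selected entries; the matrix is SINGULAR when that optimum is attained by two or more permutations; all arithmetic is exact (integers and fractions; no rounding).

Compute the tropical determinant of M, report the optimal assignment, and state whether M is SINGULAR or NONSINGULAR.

σ = (1, 2, 3, 4): (-8) + (-4) + 16 + 14 = 18
σ = (1, 2, 4, 3): (-8) + (-4) + 20 + 30 = 38
σ = (1, 3, 2, 4): (-8) + 23 + 5 + 14 = 34
σ = (1, 3, 4, 2): (-8) + 23 + 20 + (-2) = 33
σ = (1, 4, 2, 3): (-8) + 23 + 5 + 30 = 50
σ = (1, 4, 3, 2): (-8) + 23 + 16 + (-2) = 29
σ = (2, 1, 3, 4): 26 + 3 + 16 + 14 = 59
σ = (2, 1, 4, 3): 26 + 3 + 20 + 30 = 79
σ = (2, 3, 1, 4): 26 + 23 + 19 + 14 = 82
σ = (2, 3, 4, 1): 26 + 23 + 20 + 30 = 99
σ = (2, 4, 1, 3): 26 + 23 + 19 + 30 = 98
σ = (2, 4, 3, 1): 26 + 23 + 16 + 30 = 95
σ = (3, 1, 2, 4): 29 + 3 + 5 + 14 = 51
σ = (3, 1, 4, 2): 29 + 3 + 20 + (-2) = 50
σ = (3, 2, 1, 4): 29 + (-4) + 19 + 14 = 58
σ = (3, 2, 4, 1): 29 + (-4) + 20 + 30 = 75
σ = (3, 4, 1, 2): 29 + 23 + 19 + (-2) = 69
σ = (3, 4, 2, 1): 29 + 23 + 5 + 30 = 87
σ = (4, 1, 2, 3): 18 + 3 + 5 + 30 = 56
σ = (4, 1, 3, 2): 18 + 3 + 16 + (-2) = 35
σ = (4, 2, 1, 3): 18 + (-4) + 19 + 30 = 63
σ = (4, 2, 3, 1): 18 + (-4) + 16 + 30 = 60
σ = (4, 3, 1, 2): 18 + 23 + 19 + (-2) = 58
σ = (4, 3, 2, 1): 18 + 23 + 5 + 30 = 76
Optimal value attained by: σ = (2, 3, 4, 1).
Answer: det⊕(M) = 99; verdict: NONSINGULAR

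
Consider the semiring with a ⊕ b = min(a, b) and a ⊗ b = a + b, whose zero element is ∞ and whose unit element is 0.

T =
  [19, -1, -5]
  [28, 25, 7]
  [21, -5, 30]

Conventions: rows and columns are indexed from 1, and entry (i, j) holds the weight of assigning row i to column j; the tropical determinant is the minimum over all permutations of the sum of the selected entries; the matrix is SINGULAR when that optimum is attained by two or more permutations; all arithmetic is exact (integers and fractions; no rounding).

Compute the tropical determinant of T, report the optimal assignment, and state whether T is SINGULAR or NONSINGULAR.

σ = (1, 2, 3): 19 + 25 + 30 = 74
σ = (1, 3, 2): 19 + 7 + (-5) = 21
σ = (2, 1, 3): (-1) + 28 + 30 = 57
σ = (2, 3, 1): (-1) + 7 + 21 = 27
σ = (3, 1, 2): (-5) + 28 + (-5) = 18
σ = (3, 2, 1): (-5) + 25 + 21 = 41
Optimal value attained by: σ = (3, 1, 2).
Answer: det⊕(T) = 18; verdict: NONSINGULAR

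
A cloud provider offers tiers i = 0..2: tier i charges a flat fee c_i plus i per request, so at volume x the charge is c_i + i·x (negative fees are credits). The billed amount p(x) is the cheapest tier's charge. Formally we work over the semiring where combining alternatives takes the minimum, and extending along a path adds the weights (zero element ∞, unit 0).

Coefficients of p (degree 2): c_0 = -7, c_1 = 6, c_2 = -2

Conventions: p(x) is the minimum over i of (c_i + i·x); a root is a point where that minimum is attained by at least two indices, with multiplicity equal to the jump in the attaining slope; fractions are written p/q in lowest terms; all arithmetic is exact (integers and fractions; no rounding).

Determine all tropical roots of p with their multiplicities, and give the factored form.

hull edge (i=0, c=-7) to (i=2, c=-2): slope 5/2, span 2
Factored form: p(x) = -2 ⊗ (x ⊕ (-5/2)) ⊗ (x ⊕ (-5/2))
Answer: roots = -5/2 (mult 2)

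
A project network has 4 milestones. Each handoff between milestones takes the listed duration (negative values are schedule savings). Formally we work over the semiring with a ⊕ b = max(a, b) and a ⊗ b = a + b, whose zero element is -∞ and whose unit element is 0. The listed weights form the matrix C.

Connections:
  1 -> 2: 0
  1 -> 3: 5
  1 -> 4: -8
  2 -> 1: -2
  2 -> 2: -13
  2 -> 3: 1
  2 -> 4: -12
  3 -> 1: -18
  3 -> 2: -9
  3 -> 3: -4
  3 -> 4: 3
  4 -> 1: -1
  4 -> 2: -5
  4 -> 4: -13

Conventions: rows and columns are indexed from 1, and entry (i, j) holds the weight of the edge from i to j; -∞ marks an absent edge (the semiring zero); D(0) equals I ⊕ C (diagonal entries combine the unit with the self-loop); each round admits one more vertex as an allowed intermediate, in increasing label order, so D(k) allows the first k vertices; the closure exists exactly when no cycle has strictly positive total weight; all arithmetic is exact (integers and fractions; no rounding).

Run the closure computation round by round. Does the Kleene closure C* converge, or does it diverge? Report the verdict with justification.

D(0):
  [0, 0, 5, -8]
  [-2, 0, 1, -12]
  [-18, -9, 0, 3]
  [-1, -5, -∞, 0]
D(1):
  [0, 0, 5, -8]
  [-2, 0, 3, -10]
  [-18, -9, 0, 3]
  [-1, -1, 4, 0]
D(2):
  [0, 0, 5, -8]
  [-2, 0, 3, -10]
  [-11, -9, 0, 3]
  [-1, -1, 4, 0]
Detection: at round 3, diagonal entry (4, 4) turns strictly positive.
Key observation: the cycle 4->1->2->3->4 has total weight (-1) + 0 + 1 + 3, which is strictly positive.
Answer: DIVERGES — positive cycle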